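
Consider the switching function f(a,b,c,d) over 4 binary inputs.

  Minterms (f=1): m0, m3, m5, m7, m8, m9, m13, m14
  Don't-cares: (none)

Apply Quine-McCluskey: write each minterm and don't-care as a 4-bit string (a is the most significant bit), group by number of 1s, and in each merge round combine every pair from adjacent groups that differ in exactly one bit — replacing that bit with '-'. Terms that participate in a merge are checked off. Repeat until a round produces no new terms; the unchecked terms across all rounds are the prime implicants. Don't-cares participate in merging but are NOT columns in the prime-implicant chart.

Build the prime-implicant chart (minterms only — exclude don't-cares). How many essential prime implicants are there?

Round 0: 0000✓ 0011✓ 0101✓ 0111✓ 1000✓ 1001✓ 1101✓ 1110
Round 1: -000 -101 0-11 01-1 1-01 100-
PIs = {-000, -101, 0-11, 01-1, 1-01, 100-, 1110}
Coverage chart:
  m0: -000 ←essential
  m3: 0-11 ←essential
  m5: -101,01-1
  m7: 0-11,01-1
  m8: -000,100-
  m9: 1-01,100-
  m13: -101,1-01
  m14: 1110 ←essential
Essential: -000, 0-11, 1110

3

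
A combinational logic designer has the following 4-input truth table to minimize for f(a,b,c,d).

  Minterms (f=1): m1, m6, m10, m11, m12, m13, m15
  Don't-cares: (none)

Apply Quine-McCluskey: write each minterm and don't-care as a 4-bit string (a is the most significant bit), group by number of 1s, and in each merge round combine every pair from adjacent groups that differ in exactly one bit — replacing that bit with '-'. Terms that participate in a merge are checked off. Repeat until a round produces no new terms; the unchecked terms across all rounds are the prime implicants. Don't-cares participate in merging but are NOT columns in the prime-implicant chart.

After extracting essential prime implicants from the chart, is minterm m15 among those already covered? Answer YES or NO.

NO

[col 0] 0001, 0110, 1010*, 1011*, 1100*, 1101*, 1111*
[col 1] 1-11, 101-, 11-1, 110-
Prime implicants: 0001, 0110, 1-11, 101-, 11-1, 110-
PI chart (minterm → PIs covering it):
  1 | 0001  (sole → essential)
  6 | 0110  (sole → essential)
  10 | 101-  (sole → essential)
  11 | 1-11,101-
  12 | 110-  (sole → essential)
  13 | 11-1,110-
  15 | 1-11,11-1
Essential prime implicants: 0001, 0110, 101-, 110-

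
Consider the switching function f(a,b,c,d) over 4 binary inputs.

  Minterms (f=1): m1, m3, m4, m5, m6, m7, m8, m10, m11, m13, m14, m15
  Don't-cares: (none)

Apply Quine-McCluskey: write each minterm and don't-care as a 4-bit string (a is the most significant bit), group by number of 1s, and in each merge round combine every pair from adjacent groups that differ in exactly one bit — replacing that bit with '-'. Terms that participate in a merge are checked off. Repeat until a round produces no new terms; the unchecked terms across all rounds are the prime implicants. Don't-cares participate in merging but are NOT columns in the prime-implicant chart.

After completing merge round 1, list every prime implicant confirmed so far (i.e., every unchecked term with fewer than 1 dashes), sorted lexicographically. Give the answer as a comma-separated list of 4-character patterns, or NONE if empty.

NONE

Round 0: 0001✓ 0011✓ 0100✓ 0101✓ 0110✓ 0111✓ 1000✓ 1010✓ 1011✓ 1101✓ 1110✓ 1111✓
Round 1: -011✓ -101✓ -110✓ -111✓ 0-01✓ 0-11✓ 00-1✓ 01-0✓ 01-1✓ 010-✓ 011-✓ 1-10✓ 1-11✓ 10-0 101-✓ 11-1✓ 111-✓
Round 2: --11 -1-1 -11- 0--1 01-- 1-1-
PIs = {--11, -1-1, -11-, 0--1, 01--, 1-1-, 10-0}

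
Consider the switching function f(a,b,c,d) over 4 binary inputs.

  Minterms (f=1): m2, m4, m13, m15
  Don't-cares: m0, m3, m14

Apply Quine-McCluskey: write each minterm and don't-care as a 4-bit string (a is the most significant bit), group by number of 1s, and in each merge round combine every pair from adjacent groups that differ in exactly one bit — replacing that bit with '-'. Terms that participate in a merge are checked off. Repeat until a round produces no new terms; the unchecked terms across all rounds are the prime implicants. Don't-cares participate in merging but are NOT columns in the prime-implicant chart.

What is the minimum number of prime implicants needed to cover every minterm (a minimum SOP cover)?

3

[col 0] 0000*, 0010*, 0011*, 0100*, 1101*, 1110*, 1111*
[col 1] 0-00, 00-0, 001-, 11-1, 111-
Prime implicants: 0-00, 00-0, 001-, 11-1, 111-
PI chart (minterm → PIs covering it):
  2 | 00-0,001-
  4 | 0-00  (sole → essential)
  13 | 11-1  (sole → essential)
  15 | 11-1,111-
Essential prime implicants: 0-00, 11-1
Petrick residual → 00-0
Minimum SOP uses 3 PIs: a'c'd' + a'b'd' + abd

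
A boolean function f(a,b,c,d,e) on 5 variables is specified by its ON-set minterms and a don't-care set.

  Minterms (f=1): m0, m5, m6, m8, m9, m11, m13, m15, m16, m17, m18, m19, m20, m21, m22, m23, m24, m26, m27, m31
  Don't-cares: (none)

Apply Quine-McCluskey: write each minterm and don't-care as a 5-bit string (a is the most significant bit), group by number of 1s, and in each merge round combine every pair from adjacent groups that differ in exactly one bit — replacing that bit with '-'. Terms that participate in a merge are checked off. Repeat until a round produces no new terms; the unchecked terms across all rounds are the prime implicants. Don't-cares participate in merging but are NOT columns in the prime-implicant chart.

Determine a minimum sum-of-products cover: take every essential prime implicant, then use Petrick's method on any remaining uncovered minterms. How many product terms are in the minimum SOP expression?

7

Round 0: 00000✓ 00101✓ 00110✓ 01000✓ 01001✓ 01011✓ 01101✓ 01111✓ 10000✓ 10001✓ 10010✓ 10011✓ 10100✓ 10101✓ 10110✓ 10111✓ 11000✓ 11010✓ 11011✓ 11111✓
Round 1: -0000✓ -0101 -0110 -1000✓ -1011✓ -1111✓ 0-000✓ 0-101 01-01✓ 01-11✓ 010-1✓ 0100- 011-1✓ 1-000✓ 1-010✓ 1-011✓ 1-111✓ 10-00✓ 10-01✓ 10-10✓ 10-11✓ 100-0✓ 100-1✓ 1000-✓ 1001-✓ 101-0✓ 101-1✓ 1010-✓ 1011-✓ 11-11✓ 110-0✓ 1101-✓
Round 2: --000 -1-11 01--1 1--11 1-0-0 1-01- 10--0✓ 10--1✓ 10-0-✓ 10-1-✓ 100--✓ 101--✓
Round 3: 10---
PIs = {--000, -0101, -0110, -1-11, 0-101, 01--1, 0100-, 1--11, 1-0-0, 1-01-, 10---}
Coverage chart:
  m0: --000 ←essential
  m5: -0101,0-101
  m6: -0110 ←essential
  m8: --000,0100-
  m9: 01--1,0100-
  m11: -1-11,01--1
  m13: 0-101,01--1
  m15: -1-11,01--1
  m16: --000,1-0-0,10---
  m17: 10--- ←essential
  m18: 1-0-0,1-01-,10---
  m19: 1--11,1-01-,10---
  m20: 10--- ←essential
  m21: -0101,10---
  m22: -0110,10---
  m23: 1--11,10---
  m24: --000,1-0-0
  m26: 1-0-0,1-01-
  m27: -1-11,1--11,1-01-
  m31: -1-11,1--11
Essential: --000, -0110, 10---
Petrick residual → -0101, -1-11, 01--1, 1-0-0
Min cover (7 terms): c'd'e' + b'cd'e + b'cde' + bde + a'be + ac'e' + ab'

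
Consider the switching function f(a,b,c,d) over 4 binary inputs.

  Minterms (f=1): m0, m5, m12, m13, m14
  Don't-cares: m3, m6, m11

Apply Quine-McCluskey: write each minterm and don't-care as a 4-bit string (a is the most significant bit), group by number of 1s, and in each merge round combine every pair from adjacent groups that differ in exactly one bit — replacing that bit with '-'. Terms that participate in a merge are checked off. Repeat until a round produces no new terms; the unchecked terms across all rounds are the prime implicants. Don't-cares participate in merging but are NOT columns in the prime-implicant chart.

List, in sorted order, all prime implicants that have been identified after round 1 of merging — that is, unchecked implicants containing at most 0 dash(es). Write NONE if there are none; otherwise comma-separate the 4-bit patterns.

[col 0] 0000, 0011*, 0101*, 0110*, 1011*, 1100*, 1101*, 1110*
[col 1] -011, -101, -110, 11-0, 110-
Prime implicants: -011, -101, -110, 0000, 11-0, 110-

0000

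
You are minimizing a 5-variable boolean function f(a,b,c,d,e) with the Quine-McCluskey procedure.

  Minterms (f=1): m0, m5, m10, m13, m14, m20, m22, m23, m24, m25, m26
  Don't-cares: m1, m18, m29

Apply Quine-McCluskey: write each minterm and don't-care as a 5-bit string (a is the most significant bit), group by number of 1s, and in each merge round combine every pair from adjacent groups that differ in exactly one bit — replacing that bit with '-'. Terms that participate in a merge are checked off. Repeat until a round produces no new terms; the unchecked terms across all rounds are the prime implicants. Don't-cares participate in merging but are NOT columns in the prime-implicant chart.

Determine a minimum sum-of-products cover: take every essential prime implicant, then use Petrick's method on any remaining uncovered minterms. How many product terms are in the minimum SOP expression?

7

[col 0] 00000*, 00001*, 00101*, 01010*, 01101*, 01110*, 10010*, 10100*, 10110*, 10111*, 11000*, 11001*, 11010*, 11101*
[col 1] -1010, -1101, 0-101, 00-01, 0000-, 01-10, 1-010, 10-10, 101-0, 1011-, 11-01, 110-0, 1100-
Prime implicants: -1010, -1101, 0-101, 00-01, 0000-, 01-10, 1-010, 10-10, 101-0, 1011-, 11-01, 110-0, 1100-
PI chart (minterm → PIs covering it):
  0 | 0000-  (sole → essential)
  5 | 0-101,00-01
  10 | -1010,01-10
  13 | -1101,0-101
  14 | 01-10  (sole → essential)
  20 | 101-0  (sole → essential)
  22 | 10-10,101-0,1011-
  23 | 1011-  (sole → essential)
  24 | 110-0,1100-
  25 | 11-01,1100-
  26 | -1010,1-010,110-0
Essential prime implicants: 0000-, 01-10, 101-0, 1011-
Petrick residual → -1010, 0-101, 1100-
Minimum SOP uses 7 PIs: bc'de' + a'cd'e + a'b'c'd' + a'bde' + ab'ce' + ab'cd + abc'd'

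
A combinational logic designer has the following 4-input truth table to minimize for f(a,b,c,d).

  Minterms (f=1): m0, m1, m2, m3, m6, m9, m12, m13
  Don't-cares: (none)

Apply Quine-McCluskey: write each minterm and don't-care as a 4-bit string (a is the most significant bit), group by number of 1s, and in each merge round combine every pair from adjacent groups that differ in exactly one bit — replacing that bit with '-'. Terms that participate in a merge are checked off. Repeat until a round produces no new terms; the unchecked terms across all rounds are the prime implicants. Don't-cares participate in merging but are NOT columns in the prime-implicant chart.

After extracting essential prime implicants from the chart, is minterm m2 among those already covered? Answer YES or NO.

Round 0: 0000✓ 0001✓ 0010✓ 0011✓ 0110✓ 1001✓ 1100✓ 1101✓
Round 1: -001 0-10 00-0✓ 00-1✓ 000-✓ 001-✓ 1-01 110-
Round 2: 00--
PIs = {-001, 0-10, 00--, 1-01, 110-}
Coverage chart:
  m0: 00-- ←essential
  m1: -001,00--
  m2: 0-10,00--
  m3: 00-- ←essential
  m6: 0-10 ←essential
  m9: -001,1-01
  m12: 110- ←essential
  m13: 1-01,110-
Essential: 0-10, 00--, 110-

YES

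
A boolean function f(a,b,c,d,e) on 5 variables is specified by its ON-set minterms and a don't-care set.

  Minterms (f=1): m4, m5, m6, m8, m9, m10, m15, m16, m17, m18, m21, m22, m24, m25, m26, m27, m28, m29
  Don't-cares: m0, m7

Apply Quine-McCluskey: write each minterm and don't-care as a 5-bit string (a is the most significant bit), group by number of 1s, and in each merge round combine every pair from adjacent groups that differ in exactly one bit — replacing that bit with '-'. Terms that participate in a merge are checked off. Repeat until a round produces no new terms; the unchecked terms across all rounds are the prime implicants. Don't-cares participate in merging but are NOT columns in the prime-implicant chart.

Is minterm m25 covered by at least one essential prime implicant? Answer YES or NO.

YES

size-2^0 implicants → 00000(✓)  00100(✓)  00101(✓)  00110(✓)  00111(✓)  01000(✓)  01001(✓)  01010(✓)  01111(✓)  10000(✓)  10001(✓)  10010(✓)  10101(✓)  10110(✓)  11000(✓)  11001(✓)  11010(✓)  11011(✓)  11100(✓)  11101(✓)
size-2^1 implicants → -0000(✓)  -0101  -0110  -1000(✓)  -1001(✓)  -1010(✓)  0-000(✓)  0-111  00-00  001-0(✓)  001-1(✓)  0010-(✓)  0011-(✓)  010-0(✓)  0100-(✓)  1-000(✓)  1-001(✓)  1-010(✓)  1-101(✓)  10-01(✓)  10-10  100-0(✓)  1000-(✓)  11-00(✓)  11-01(✓)  110-0(✓)  110-1(✓)  1100-(✓)  1101-(✓)  1110-(✓)
size-2^2 implicants → --000  -10-0  -100-  001--  1--01  1-0-0  1-00-  11-0-  110--
Unchecked terms (primes): --000, -0101, -0110, -10-0, -100-, 0-111, 00-00, 001--, 1--01, 1-0-0, 1-00-, 10-10, 11-0-, 110--
Minterm coverage:
  m4 ⊆ 00-00,001--
  m5 ⊆ -0101,001--
  m6 ⊆ -0110,001--
  m8 ⊆ --000,-10-0,-100-
  m9 ⊆ -100- [E]
  m10 ⊆ -10-0 [E]
  m15 ⊆ 0-111 [E]
  m16 ⊆ --000,1-0-0,1-00-
  m17 ⊆ 1--01,1-00-
  m18 ⊆ 1-0-0,10-10
  m21 ⊆ -0101,1--01
  m22 ⊆ -0110,10-10
  m24 ⊆ --000,-10-0,-100-,1-0-0,1-00-,11-0-,110--
  m25 ⊆ -100-,1--01,1-00-,11-0-,110--
  m26 ⊆ -10-0,1-0-0,110--
  m27 ⊆ 110-- [E]
  m28 ⊆ 11-0- [E]
  m29 ⊆ 1--01,11-0-
E = {-10-0, -100-, 0-111, 11-0-, 110--}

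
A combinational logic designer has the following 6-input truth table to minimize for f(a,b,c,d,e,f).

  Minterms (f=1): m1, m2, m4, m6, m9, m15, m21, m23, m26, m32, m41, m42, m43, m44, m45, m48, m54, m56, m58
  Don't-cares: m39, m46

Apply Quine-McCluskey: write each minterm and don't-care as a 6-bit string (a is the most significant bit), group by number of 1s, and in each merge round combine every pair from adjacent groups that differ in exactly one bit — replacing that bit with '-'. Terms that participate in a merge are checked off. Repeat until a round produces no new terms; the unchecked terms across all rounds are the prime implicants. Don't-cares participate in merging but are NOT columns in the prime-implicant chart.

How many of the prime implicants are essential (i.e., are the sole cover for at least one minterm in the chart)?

size-2^0 implicants → 000001(✓)  000010(✓)  000100(✓)  000110(✓)  001001(✓)  001111  010101(✓)  010111(✓)  011010(✓)  100000(✓)  100111  101001(✓)  101010(✓)  101011(✓)  101100(✓)  101101(✓)  101110(✓)  110000(✓)  110110  111000(✓)  111010(✓)
size-2^1 implicants → -01001  -11010  00-001  000-10  0001-0  0101-1  1-0000  1-1010  101-01  101-10  1010-1  10101-  1011-0  10110-  11-000  1110-0
Unchecked terms (primes): -01001, -11010, 00-001, 000-10, 0001-0, 001111, 0101-1, 1-0000, 1-1010, 100111, 101-01, 101-10, 1010-1, 10101-, 1011-0, 10110-, 11-000, 110110, 1110-0
Minterm coverage:
  m1 ⊆ 00-001 [E]
  m2 ⊆ 000-10 [E]
  m4 ⊆ 0001-0 [E]
  m6 ⊆ 000-10,0001-0
  m9 ⊆ -01001,00-001
  m15 ⊆ 001111 [E]
  m21 ⊆ 0101-1 [E]
  m23 ⊆ 0101-1 [E]
  m26 ⊆ -11010 [E]
  m32 ⊆ 1-0000 [E]
  m41 ⊆ -01001,101-01,1010-1
  m42 ⊆ 1-1010,101-10,10101-
  m43 ⊆ 1010-1,10101-
  m44 ⊆ 1011-0,10110-
  m45 ⊆ 101-01,10110-
  m48 ⊆ 1-0000,11-000
  m54 ⊆ 110110 [E]
  m56 ⊆ 11-000,1110-0
  m58 ⊆ -11010,1-1010,1110-0
E = {-11010, 00-001, 000-10, 0001-0, 001111, 0101-1, 1-0000, 110110}

8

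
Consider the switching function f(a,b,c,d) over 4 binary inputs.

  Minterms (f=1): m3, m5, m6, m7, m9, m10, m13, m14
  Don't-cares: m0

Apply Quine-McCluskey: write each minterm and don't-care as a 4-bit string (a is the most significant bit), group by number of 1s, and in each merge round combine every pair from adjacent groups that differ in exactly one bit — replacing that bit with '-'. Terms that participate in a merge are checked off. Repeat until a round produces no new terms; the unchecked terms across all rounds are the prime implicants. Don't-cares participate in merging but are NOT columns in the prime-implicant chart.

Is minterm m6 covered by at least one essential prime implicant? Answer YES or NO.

NO

[col 0] 0000, 0011*, 0101*, 0110*, 0111*, 1001*, 1010*, 1101*, 1110*
[col 1] -101, -110, 0-11, 01-1, 011-, 1-01, 1-10
Prime implicants: -101, -110, 0-11, 0000, 01-1, 011-, 1-01, 1-10
PI chart (minterm → PIs covering it):
  3 | 0-11  (sole → essential)
  5 | -101,01-1
  6 | -110,011-
  7 | 0-11,01-1,011-
  9 | 1-01  (sole → essential)
  10 | 1-10  (sole → essential)
  13 | -101,1-01
  14 | -110,1-10
Essential prime implicants: 0-11, 1-01, 1-10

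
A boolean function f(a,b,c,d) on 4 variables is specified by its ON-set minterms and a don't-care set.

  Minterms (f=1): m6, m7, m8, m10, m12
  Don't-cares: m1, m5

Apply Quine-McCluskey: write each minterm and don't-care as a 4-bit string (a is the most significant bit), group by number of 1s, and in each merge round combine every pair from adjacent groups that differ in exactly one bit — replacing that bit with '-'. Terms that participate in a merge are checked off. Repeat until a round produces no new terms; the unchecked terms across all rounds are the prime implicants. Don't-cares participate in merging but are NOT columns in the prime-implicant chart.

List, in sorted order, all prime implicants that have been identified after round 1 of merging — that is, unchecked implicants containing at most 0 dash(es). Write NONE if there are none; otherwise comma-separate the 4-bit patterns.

Round 0: 0001✓ 0101✓ 0110✓ 0111✓ 1000✓ 1010✓ 1100✓
Round 1: 0-01 01-1 011- 1-00 10-0
PIs = {0-01, 01-1, 011-, 1-00, 10-0}

NONE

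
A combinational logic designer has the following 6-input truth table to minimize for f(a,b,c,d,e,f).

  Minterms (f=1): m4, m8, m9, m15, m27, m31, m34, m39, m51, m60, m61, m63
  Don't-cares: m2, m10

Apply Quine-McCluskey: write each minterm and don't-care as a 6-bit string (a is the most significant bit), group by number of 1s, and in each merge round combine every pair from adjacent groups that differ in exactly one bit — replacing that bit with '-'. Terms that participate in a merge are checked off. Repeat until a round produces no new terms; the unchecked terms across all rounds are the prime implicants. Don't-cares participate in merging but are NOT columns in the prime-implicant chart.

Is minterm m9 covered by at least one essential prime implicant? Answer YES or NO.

YES

Round 0: 000010✓ 000100 001000✓ 001001✓ 001010✓ 001111✓ 011011✓ 011111✓ 100010✓ 100111 110011 111100✓ 111101✓ 111111✓
Round 1: -00010 -11111 0-1111 00-010 0010-0 00100- 011-11 1111-1 11110-
PIs = {-00010, -11111, 0-1111, 00-010, 000100, 0010-0, 00100-, 011-11, 100111, 110011, 1111-1, 11110-}
Coverage chart:
  m4: 000100 ←essential
  m8: 0010-0,00100-
  m9: 00100- ←essential
  m15: 0-1111 ←essential
  m27: 011-11 ←essential
  m31: -11111,0-1111,011-11
  m34: -00010 ←essential
  m39: 100111 ←essential
  m51: 110011 ←essential
  m60: 11110- ←essential
  m61: 1111-1,11110-
  m63: -11111,1111-1
Essential: -00010, 0-1111, 000100, 00100-, 011-11, 100111, 110011, 11110-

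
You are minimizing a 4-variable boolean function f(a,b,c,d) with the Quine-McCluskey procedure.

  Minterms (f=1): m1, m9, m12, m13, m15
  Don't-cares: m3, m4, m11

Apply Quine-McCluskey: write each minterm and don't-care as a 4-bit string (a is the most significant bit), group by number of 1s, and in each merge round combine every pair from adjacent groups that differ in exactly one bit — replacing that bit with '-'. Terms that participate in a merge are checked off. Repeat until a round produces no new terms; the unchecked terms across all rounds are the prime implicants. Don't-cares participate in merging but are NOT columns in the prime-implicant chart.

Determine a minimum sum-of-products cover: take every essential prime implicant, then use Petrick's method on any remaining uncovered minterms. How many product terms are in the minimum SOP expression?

size-2^0 implicants → 0001(✓)  0011(✓)  0100(✓)  1001(✓)  1011(✓)  1100(✓)  1101(✓)  1111(✓)
size-2^1 implicants → -001(✓)  -011(✓)  -100  00-1(✓)  1-01(✓)  1-11(✓)  10-1(✓)  11-1(✓)  110-
size-2^2 implicants → -0-1  1--1
Unchecked terms (primes): -0-1, -100, 1--1, 110-
Minterm coverage:
  m1 ⊆ -0-1 [E]
  m9 ⊆ -0-1,1--1
  m12 ⊆ -100,110-
  m13 ⊆ 1--1,110-
  m15 ⊆ 1--1 [E]
E = {-0-1, 1--1}
Petrick residual → -100
Cover = b'd + bc'd' + ad  |cover|=3

3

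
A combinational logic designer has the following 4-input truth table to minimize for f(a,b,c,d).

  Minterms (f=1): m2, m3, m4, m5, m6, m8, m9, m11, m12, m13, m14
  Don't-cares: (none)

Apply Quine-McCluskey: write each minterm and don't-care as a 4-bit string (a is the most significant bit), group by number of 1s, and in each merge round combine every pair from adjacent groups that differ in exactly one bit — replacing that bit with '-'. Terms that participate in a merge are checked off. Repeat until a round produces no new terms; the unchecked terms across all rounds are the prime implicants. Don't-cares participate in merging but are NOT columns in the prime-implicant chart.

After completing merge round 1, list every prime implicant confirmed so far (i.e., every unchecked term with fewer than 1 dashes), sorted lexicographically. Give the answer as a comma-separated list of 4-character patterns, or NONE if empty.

NONE

Round 0: 0010✓ 0011✓ 0100✓ 0101✓ 0110✓ 1000✓ 1001✓ 1011✓ 1100✓ 1101✓ 1110✓
Round 1: -011 -100✓ -101✓ -110✓ 0-10 001- 01-0✓ 010-✓ 1-00✓ 1-01✓ 10-1 100-✓ 11-0✓ 110-✓
Round 2: -1-0 -10- 1-0-
PIs = {-011, -1-0, -10-, 0-10, 001-, 1-0-, 10-1}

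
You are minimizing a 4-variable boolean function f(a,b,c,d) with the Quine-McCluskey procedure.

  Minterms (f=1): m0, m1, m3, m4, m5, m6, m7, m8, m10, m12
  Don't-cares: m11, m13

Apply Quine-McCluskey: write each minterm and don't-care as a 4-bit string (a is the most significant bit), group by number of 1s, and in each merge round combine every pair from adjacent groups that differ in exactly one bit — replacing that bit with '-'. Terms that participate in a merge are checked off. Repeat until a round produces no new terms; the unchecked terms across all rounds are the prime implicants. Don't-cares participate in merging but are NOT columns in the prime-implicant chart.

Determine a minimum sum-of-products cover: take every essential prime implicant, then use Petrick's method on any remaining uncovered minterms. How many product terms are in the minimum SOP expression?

4

Round 0: 0000✓ 0001✓ 0011✓ 0100✓ 0101✓ 0110✓ 0111✓ 1000✓ 1010✓ 1011✓ 1100✓ 1101✓
Round 1: -000✓ -011 -100✓ -101✓ 0-00✓ 0-01✓ 0-11✓ 00-1✓ 000-✓ 01-0✓ 01-1✓ 010-✓ 011-✓ 1-00✓ 10-0 101- 110-✓
Round 2: --00 -10- 0--1 0-0- 01--
PIs = {--00, -011, -10-, 0--1, 0-0-, 01--, 10-0, 101-}
Coverage chart:
  m0: --00,0-0-
  m1: 0--1,0-0-
  m3: -011,0--1
  m4: --00,-10-,0-0-,01--
  m5: -10-,0--1,0-0-,01--
  m6: 01-- ←essential
  m7: 0--1,01--
  m8: --00,10-0
  m10: 10-0,101-
  m12: --00,-10-
Essential: 01--
Petrick residual → --00, 0--1, 10-0
Min cover (4 terms): c'd' + a'd + a'b + ab'd'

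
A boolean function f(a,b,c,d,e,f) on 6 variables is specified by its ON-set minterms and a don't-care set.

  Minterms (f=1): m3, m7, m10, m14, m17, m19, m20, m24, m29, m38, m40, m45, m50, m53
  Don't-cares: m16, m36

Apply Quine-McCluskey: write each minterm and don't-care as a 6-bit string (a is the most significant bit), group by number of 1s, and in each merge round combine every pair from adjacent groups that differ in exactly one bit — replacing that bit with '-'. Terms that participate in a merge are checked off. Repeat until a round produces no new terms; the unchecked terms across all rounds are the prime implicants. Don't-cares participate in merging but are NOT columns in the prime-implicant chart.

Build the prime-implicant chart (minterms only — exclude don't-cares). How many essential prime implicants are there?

10

Round 0: 000011✓ 000111✓ 001010✓ 001110✓ 010000✓ 010001✓ 010011✓ 010100✓ 011000✓ 011101 100100✓ 100110✓ 101000 101101 110010 110101
Round 1: 0-0011 000-11 001-10 01-000 010-00 0100-1 01000- 1001-0
PIs = {0-0011, 000-11, 001-10, 01-000, 010-00, 0100-1, 01000-, 011101, 1001-0, 101000, 101101, 110010, 110101}
Coverage chart:
  m3: 0-0011,000-11
  m7: 000-11 ←essential
  m10: 001-10 ←essential
  m14: 001-10 ←essential
  m17: 0100-1,01000-
  m19: 0-0011,0100-1
  m20: 010-00 ←essential
  m24: 01-000 ←essential
  m29: 011101 ←essential
  m38: 1001-0 ←essential
  m40: 101000 ←essential
  m45: 101101 ←essential
  m50: 110010 ←essential
  m53: 110101 ←essential
Essential: 000-11, 001-10, 01-000, 010-00, 011101, 1001-0, 101000, 101101, 110010, 110101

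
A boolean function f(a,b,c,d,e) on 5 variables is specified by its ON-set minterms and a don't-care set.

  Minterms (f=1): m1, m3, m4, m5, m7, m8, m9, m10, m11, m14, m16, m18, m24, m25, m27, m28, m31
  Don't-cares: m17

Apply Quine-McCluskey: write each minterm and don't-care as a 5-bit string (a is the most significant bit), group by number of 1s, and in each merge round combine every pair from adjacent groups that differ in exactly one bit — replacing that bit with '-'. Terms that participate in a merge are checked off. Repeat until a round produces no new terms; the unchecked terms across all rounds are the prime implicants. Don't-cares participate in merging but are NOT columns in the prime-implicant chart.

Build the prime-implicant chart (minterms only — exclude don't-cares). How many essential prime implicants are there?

Round 0: 00001✓ 00011✓ 00100✓ 00101✓ 00111✓ 01000✓ 01001✓ 01010✓ 01011✓ 01110✓ 10000✓ 10001✓ 10010✓ 11000✓ 11001✓ 11011✓ 11100✓ 11111✓
Round 1: -0001✓ -1000✓ -1001✓ -1011✓ 0-001✓ 0-011✓ 00-01✓ 00-11✓ 000-1✓ 001-1✓ 0010- 01-10 010-0✓ 010-1✓ 0100-✓ 0101-✓ 1-000✓ 1-001✓ 100-0 1000-✓ 11-00 11-11 110-1✓ 1100-✓
Round 2: --001 -10-1 -100- 0-0-1 00--1 010-- 1-00-
PIs = {--001, -10-1, -100-, 0-0-1, 00--1, 0010-, 01-10, 010--, 1-00-, 100-0, 11-00, 11-11}
Coverage chart:
  m1: --001,0-0-1,00--1
  m3: 0-0-1,00--1
  m4: 0010- ←essential
  m5: 00--1,0010-
  m7: 00--1 ←essential
  m8: -100-,010--
  m9: --001,-10-1,-100-,0-0-1,010--
  m10: 01-10,010--
  m11: -10-1,0-0-1,010--
  m14: 01-10 ←essential
  m16: 1-00-,100-0
  m18: 100-0 ←essential
  m24: -100-,1-00-,11-00
  m25: --001,-10-1,-100-,1-00-
  m27: -10-1,11-11
  m28: 11-00 ←essential
  m31: 11-11 ←essential
Essential: 00--1, 0010-, 01-10, 100-0, 11-00, 11-11

6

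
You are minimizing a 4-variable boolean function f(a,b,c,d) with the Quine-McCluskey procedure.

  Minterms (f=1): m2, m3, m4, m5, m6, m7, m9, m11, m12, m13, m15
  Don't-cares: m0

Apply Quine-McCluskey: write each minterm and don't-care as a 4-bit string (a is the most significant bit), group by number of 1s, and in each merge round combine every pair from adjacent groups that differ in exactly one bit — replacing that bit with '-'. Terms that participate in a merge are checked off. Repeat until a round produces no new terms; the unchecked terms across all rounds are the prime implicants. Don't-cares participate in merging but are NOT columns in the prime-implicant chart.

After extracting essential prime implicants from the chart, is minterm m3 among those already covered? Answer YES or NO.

NO

size-2^0 implicants → 0000(✓)  0010(✓)  0011(✓)  0100(✓)  0101(✓)  0110(✓)  0111(✓)  1001(✓)  1011(✓)  1100(✓)  1101(✓)  1111(✓)
size-2^1 implicants → -011(✓)  -100(✓)  -101(✓)  -111(✓)  0-00(✓)  0-10(✓)  0-11(✓)  00-0(✓)  001-(✓)  01-0(✓)  01-1(✓)  010-(✓)  011-(✓)  1-01(✓)  1-11(✓)  10-1(✓)  11-1(✓)  110-(✓)
size-2^2 implicants → --11  -1-1  -10-  0--0  0-1-  01--  1--1
Unchecked terms (primes): --11, -1-1, -10-, 0--0, 0-1-, 01--, 1--1
Minterm coverage:
  m2 ⊆ 0--0,0-1-
  m3 ⊆ --11,0-1-
  m4 ⊆ -10-,0--0,01--
  m5 ⊆ -1-1,-10-,01--
  m6 ⊆ 0--0,0-1-,01--
  m7 ⊆ --11,-1-1,0-1-,01--
  m9 ⊆ 1--1 [E]
  m11 ⊆ --11,1--1
  m12 ⊆ -10- [E]
  m13 ⊆ -1-1,-10-,1--1
  m15 ⊆ --11,-1-1,1--1
E = {-10-, 1--1}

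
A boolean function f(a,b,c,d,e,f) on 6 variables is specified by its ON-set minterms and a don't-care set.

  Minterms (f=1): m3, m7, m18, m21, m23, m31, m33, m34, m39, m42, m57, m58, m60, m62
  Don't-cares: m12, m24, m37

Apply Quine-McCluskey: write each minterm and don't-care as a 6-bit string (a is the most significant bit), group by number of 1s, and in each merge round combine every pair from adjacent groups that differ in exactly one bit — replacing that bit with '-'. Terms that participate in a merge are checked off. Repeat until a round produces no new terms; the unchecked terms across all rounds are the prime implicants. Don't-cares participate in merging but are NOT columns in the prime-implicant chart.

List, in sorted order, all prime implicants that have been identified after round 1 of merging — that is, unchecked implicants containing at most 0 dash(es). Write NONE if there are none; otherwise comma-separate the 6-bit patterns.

Round 0: 000011✓ 000111✓ 001100 010010 010101✓ 010111✓ 011000 011111✓ 100001✓ 100010✓ 100101✓ 100111✓ 101010✓ 111001 111010✓ 111100✓ 111110✓
Round 1: -00111 0-0111 000-11 01-111 0101-1 1-1010 10-010 100-01 1001-1 111-10 1111-0
PIs = {-00111, 0-0111, 000-11, 001100, 01-111, 010010, 0101-1, 011000, 1-1010, 10-010, 100-01, 1001-1, 111-10, 111001, 1111-0}

001100, 010010, 011000, 111001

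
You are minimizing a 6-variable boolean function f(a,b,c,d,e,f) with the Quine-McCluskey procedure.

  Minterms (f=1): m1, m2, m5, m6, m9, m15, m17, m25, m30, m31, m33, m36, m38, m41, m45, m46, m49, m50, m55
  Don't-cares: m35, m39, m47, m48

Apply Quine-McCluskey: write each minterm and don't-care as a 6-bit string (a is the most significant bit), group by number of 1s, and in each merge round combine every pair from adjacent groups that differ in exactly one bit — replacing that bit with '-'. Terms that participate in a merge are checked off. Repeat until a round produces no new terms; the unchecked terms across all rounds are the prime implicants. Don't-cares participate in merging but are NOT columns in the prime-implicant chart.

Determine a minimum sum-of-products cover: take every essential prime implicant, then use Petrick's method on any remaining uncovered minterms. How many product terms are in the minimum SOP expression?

11

Round 0: 000001✓ 000010✓ 000101✓ 000110✓ 001001✓ 001111✓ 010001✓ 011001✓ 011110✓ 011111✓ 100001✓ 100011✓ 100100✓ 100110✓ 100111✓ 101001✓ 101101✓ 101110✓ 101111✓ 110000✓ 110001✓ 110010✓ 110111✓
Round 1: -00001✓ -00110 -01001✓ -01111 -10001✓ 0-0001✓ 0-1001✓ 0-1111 00-001✓ 000-01 000-10 01-001✓ 01111- 1-0001✓ 1-0111 10-001✓ 10-110✓ 10-111✓ 100-11 1000-1 1001-0 10011-✓ 101-01 1011-1 10111-✓ 1100-0 11000-
Round 2: --0001 -0-001 0--001 10-11-
PIs = {--0001, -0-001, -00110, -01111, 0--001, 0-1111, 000-01, 000-10, 01111-, 1-0111, 10-11-, 100-11, 1000-1, 1001-0, 101-01, 1011-1, 1100-0, 11000-}
Coverage chart:
  m1: --0001,-0-001,0--001,000-01
  m2: 000-10 ←essential
  m5: 000-01 ←essential
  m6: -00110,000-10
  m9: -0-001,0--001
  m15: -01111,0-1111
  m17: --0001,0--001
  m25: 0--001 ←essential
  m30: 01111- ←essential
  m31: 0-1111,01111-
  m33: --0001,-0-001,1000-1
  m36: 1001-0 ←essential
  m38: -00110,10-11-,1001-0
  m41: -0-001,101-01
  m45: 101-01,1011-1
  m46: 10-11- ←essential
  m49: --0001,11000-
  m50: 1100-0 ←essential
  m55: 1-0111 ←essential
Essential: 0--001, 000-01, 000-10, 01111-, 1-0111, 10-11-, 1001-0, 1100-0
Petrick residual → --0001, -01111, 101-01
Min cover (11 terms): c'd'e'f + b'cdef + a'd'e'f + a'b'c'e'f + a'b'c'ef' + a'bcde + ac'def + ab'de + ab'c'df' + ab'ce'f + abc'd'f'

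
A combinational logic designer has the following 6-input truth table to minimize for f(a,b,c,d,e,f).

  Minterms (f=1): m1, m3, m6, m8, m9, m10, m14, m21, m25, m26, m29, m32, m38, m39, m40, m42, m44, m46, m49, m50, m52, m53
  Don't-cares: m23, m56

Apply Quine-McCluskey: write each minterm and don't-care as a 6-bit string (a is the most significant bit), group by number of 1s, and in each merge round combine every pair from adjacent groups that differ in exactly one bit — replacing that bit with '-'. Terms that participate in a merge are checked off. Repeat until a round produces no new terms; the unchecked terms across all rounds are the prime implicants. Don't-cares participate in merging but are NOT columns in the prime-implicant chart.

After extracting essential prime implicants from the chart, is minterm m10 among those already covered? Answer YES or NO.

Round 0: 000001✓ 000011✓ 000110✓ 001000✓ 001001✓ 001010✓ 001110✓ 010101✓ 010111✓ 011001✓ 011010✓ 011101✓ 100000✓ 100110✓ 100111✓ 101000✓ 101010✓ 101100✓ 101110✓ 110001✓ 110010 110100✓ 110101✓ 111000✓
Round 1: -00110✓ -01000✓ -01010✓ -01110✓ -10101 0-1001 0-1010 00-001 00-110✓ 0000-1 001-10✓ 0010-0✓ 00100- 01-101 0101-1 011-01 1-1000 10-000 10-110✓ 10011- 101-00✓ 101-10✓ 1010-0✓ 1011-0✓ 110-01 11010-
Round 2: -0-110 -01-10 -010-0 101--0
PIs = {-0-110, -01-10, -010-0, -10101, 0-1001, 0-1010, 00-001, 0000-1, 00100-, 01-101, 0101-1, 011-01, 1-1000, 10-000, 10011-, 101--0, 110-01, 110010, 11010-}
Coverage chart:
  m1: 00-001,0000-1
  m3: 0000-1 ←essential
  m6: -0-110 ←essential
  m8: -010-0,00100-
  m9: 0-1001,00-001,00100-
  m10: -01-10,-010-0,0-1010
  m14: -0-110,-01-10
  m21: -10101,01-101,0101-1
  m25: 0-1001,011-01
  m26: 0-1010 ←essential
  m29: 01-101,011-01
  m32: 10-000 ←essential
  m38: -0-110,10011-
  m39: 10011- ←essential
  m40: -010-0,1-1000,10-000,101--0
  m42: -01-10,-010-0,101--0
  m44: 101--0 ←essential
  m46: -0-110,-01-10,101--0
  m49: 110-01 ←essential
  m50: 110010 ←essential
  m52: 11010- ←essential
  m53: -10101,110-01,11010-
Essential: -0-110, 0-1010, 0000-1, 10-000, 10011-, 101--0, 110-01, 110010, 11010-

YES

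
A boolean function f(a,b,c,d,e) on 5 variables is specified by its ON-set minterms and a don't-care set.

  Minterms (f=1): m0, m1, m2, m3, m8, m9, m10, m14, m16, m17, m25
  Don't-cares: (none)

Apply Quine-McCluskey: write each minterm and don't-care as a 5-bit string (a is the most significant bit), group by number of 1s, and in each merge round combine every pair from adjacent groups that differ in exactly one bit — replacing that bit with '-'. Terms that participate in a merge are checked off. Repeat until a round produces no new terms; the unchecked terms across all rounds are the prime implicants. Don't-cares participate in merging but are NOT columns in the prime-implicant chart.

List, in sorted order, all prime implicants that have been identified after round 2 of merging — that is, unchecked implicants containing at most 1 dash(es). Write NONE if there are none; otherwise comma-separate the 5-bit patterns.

size-2^0 implicants → 00000(✓)  00001(✓)  00010(✓)  00011(✓)  01000(✓)  01001(✓)  01010(✓)  01110(✓)  10000(✓)  10001(✓)  11001(✓)
size-2^1 implicants → -0000(✓)  -0001(✓)  -1001(✓)  0-000(✓)  0-001(✓)  0-010(✓)  000-0(✓)  000-1(✓)  0000-(✓)  0001-(✓)  01-10  010-0(✓)  0100-(✓)  1-001(✓)  1000-(✓)
size-2^2 implicants → --001  -000-  0-0-0  0-00-  000--
Unchecked terms (primes): --001, -000-, 0-0-0, 0-00-, 000--, 01-10

01-10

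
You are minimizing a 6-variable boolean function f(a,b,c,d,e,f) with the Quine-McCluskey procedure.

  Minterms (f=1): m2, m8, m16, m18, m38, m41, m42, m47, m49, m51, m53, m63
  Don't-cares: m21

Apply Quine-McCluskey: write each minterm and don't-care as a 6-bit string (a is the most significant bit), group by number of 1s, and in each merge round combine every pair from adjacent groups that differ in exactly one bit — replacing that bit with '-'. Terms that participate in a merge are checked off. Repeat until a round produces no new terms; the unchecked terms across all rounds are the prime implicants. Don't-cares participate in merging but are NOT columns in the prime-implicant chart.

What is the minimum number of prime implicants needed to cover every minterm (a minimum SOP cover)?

9

[col 0] 000010*, 001000, 010000*, 010010*, 010101*, 100110, 101001, 101010, 101111*, 110001*, 110011*, 110101*, 111111*
[col 1] -10101, 0-0010, 0100-0, 1-1111, 110-01, 1100-1
Prime implicants: -10101, 0-0010, 001000, 0100-0, 1-1111, 100110, 101001, 101010, 110-01, 1100-1
PI chart (minterm → PIs covering it):
  2 | 0-0010  (sole → essential)
  8 | 001000  (sole → essential)
  16 | 0100-0  (sole → essential)
  18 | 0-0010,0100-0
  38 | 100110  (sole → essential)
  41 | 101001  (sole → essential)
  42 | 101010  (sole → essential)
  47 | 1-1111  (sole → essential)
  49 | 110-01,1100-1
  51 | 1100-1  (sole → essential)
  53 | -10101,110-01
  63 | 1-1111  (sole → essential)
Essential prime implicants: 0-0010, 001000, 0100-0, 1-1111, 100110, 101001, 101010, 1100-1
Petrick residual → -10101
Minimum SOP uses 9 PIs: bc'de'f + a'c'd'ef' + a'b'cd'e'f' + a'bc'd'f' + acdef + ab'c'def' + ab'cd'e'f + ab'cd'ef' + abc'd'f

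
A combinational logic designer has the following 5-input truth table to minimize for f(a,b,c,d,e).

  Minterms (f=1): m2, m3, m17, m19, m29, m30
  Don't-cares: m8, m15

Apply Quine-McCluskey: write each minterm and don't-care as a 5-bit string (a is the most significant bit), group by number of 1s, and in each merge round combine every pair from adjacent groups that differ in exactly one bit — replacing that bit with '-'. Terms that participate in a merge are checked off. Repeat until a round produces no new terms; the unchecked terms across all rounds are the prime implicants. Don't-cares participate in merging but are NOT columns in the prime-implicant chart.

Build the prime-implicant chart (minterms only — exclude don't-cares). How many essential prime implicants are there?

size-2^0 implicants → 00010(✓)  00011(✓)  01000  01111  10001(✓)  10011(✓)  11101  11110
size-2^1 implicants → -0011  0001-  100-1
Unchecked terms (primes): -0011, 0001-, 01000, 01111, 100-1, 11101, 11110
Minterm coverage:
  m2 ⊆ 0001- [E]
  m3 ⊆ -0011,0001-
  m17 ⊆ 100-1 [E]
  m19 ⊆ -0011,100-1
  m29 ⊆ 11101 [E]
  m30 ⊆ 11110 [E]
E = {0001-, 100-1, 11101, 11110}

4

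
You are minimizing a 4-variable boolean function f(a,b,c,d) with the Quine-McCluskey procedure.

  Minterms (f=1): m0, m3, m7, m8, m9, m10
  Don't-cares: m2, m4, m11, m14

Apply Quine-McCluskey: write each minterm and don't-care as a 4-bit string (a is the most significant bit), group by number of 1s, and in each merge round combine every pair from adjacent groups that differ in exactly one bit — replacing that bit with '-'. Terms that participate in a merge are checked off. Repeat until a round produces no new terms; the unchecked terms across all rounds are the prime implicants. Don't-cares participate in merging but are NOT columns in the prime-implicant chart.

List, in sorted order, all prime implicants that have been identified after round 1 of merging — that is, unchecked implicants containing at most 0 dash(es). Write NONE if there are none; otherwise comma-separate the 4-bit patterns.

[col 0] 0000*, 0010*, 0011*, 0100*, 0111*, 1000*, 1001*, 1010*, 1011*, 1110*
[col 1] -000*, -010*, -011*, 0-00, 0-11, 00-0*, 001-*, 1-10, 10-0*, 10-1*, 100-*, 101-*
[col 2] -0-0, -01-, 10--
Prime implicants: -0-0, -01-, 0-00, 0-11, 1-10, 10--

NONE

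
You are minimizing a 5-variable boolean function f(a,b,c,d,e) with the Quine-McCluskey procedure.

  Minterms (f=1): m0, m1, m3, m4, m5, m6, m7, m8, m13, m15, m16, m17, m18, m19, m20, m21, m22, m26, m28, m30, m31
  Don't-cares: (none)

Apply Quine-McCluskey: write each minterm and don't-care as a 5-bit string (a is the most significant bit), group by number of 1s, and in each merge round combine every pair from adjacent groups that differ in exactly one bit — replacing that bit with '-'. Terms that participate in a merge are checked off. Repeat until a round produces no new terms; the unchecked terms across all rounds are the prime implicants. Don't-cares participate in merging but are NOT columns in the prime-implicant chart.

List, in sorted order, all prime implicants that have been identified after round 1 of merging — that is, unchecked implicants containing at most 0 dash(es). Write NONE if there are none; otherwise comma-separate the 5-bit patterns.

Round 0: 00000✓ 00001✓ 00011✓ 00100✓ 00101✓ 00110✓ 00111✓ 01000✓ 01101✓ 01111✓ 10000✓ 10001✓ 10010✓ 10011✓ 10100✓ 10101✓ 10110✓ 11010✓ 11100✓ 11110✓ 11111✓
Round 1: -0000✓ -0001✓ -0011✓ -0100✓ -0101✓ -0110✓ -1111 0-000 0-101✓ 0-111✓ 00-00✓ 00-01✓ 00-11✓ 000-1✓ 0000-✓ 001-0✓ 001-1✓ 0010-✓ 0011-✓ 011-1✓ 1-010✓ 1-100✓ 1-110✓ 10-00✓ 10-01✓ 10-10✓ 100-0✓ 100-1✓ 1000-✓ 1001-✓ 101-0✓ 1010-✓ 11-10✓ 111-0✓ 1111-
Round 2: -0-00✓ -0-01✓ -00-1 -000-✓ -01-0 -010-✓ 0-1-1 00--1 00-0-✓ 001-- 1--10 1-1-0 10--0 10-0-✓ 100--
Round 3: -0-0-
PIs = {-0-0-, -00-1, -01-0, -1111, 0-000, 0-1-1, 00--1, 001--, 1--10, 1-1-0, 10--0, 100--, 1111-}

NONE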